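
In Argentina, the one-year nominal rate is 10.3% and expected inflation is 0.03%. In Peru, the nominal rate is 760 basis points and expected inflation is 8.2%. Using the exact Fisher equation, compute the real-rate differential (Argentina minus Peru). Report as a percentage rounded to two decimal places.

Argentina: (1 + 0.1030)/(1 + 0.0003) − 1 = 10.2669%
Peru: (1 + 0.0760)/(1 + 0.0820) − 1 = -0.5545%
Differential = 10.2669% − (-0.5545%) = 10.8214% → 10.82%.

10.82%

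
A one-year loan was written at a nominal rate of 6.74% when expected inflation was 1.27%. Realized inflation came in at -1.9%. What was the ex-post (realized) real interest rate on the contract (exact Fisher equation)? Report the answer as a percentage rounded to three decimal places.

Ex-post: (1 + 0.0674)/(1 − 0.0190) − 1 = 8.8073%
So the realized real rate is 8.807%.

8.807%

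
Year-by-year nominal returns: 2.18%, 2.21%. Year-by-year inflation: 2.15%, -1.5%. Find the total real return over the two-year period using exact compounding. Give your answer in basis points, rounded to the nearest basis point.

Compound the nominal returns: 1.0218 × 1.0221 = 1.044382.
Compound inflation: 1.0215 × 0.9850 = 1.006178.
Deflate: 1.044382 / 1.006178 = 1.037970.
Total real return = 1.037970 − 1 → 380 basis points.

380 basis points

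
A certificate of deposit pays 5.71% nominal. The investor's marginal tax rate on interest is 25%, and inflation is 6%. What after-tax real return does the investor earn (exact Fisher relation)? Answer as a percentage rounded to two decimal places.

After-tax nominal return = 5.71% × (1 − 0.25) = 4.2825%.
1 + r = 1.042825 / 1.06000 = 0.983797
After-tax real rate = 0.983797 − 1 → -1.62%.

-1.62%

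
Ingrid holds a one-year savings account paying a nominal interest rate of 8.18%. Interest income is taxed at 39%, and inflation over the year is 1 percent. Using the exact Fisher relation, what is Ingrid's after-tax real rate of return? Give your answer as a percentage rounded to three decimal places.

3.950%

After-tax nominal return = 8.18% × (1 − 0.39) = 4.9898%.
1 + r = 1.049898 / 1.01000 = 1.039503
After-tax real rate = 1.039503 − 1 → 3.950%.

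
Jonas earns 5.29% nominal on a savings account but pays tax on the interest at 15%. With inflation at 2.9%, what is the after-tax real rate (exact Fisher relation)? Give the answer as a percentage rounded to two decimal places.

After-tax nominal return = 5.29% × (1 − 0.15) = 4.4965%.
1 + r = 1.044965 / 1.02900 = 1.015515
After-tax real rate = 1.015515 − 1 → 1.55%.

1.55%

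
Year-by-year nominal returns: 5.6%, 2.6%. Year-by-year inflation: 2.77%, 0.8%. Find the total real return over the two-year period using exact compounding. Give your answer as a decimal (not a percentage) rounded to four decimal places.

0.0459

Nominal growth factor = 1.0560 × 1.0260 = 1.083456
Price-level growth factor = 1.0277 × 1.0080 = 1.035922
Real growth factor = 1.083456 / 1.035922 = 1.045886
Total real return = 1.045886 − 1 → 0.0459.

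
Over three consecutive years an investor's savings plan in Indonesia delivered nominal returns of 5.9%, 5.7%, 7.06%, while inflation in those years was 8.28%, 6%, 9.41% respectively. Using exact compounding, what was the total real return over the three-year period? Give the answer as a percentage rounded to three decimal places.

-4.570%

Compound the nominal returns: 1.0590 × 1.0570 × 1.0706 = 1.1983900.
Compound inflation: 1.0828 × 1.0600 × 1.0941 = 1.2557730.
Deflate: 1.1983900 / 1.2557730 = 0.9543047.
Total real return = 0.9543047 − 1 → -4.570%.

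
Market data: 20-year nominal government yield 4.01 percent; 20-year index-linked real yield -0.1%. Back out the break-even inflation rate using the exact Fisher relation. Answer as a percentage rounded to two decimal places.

(1 + π) = (1 + i)/(1 + r) = 1.04010 / 0.99900 = 1.041141
Break-even inflation = 1.041141 − 1 → 4.11%.

4.11%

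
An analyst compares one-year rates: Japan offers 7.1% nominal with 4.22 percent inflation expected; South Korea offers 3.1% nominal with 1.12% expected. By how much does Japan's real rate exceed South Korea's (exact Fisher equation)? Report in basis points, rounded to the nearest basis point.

81 basis points

Japan: (1 + 0.0710)/(1 + 0.0422) − 1 = 2.7634%
South Korea: (1 + 0.0310)/(1 + 0.0112) − 1 = 1.9581%
Differential = 2.7634% − 1.9581% = 0.8053% → 81 basis points.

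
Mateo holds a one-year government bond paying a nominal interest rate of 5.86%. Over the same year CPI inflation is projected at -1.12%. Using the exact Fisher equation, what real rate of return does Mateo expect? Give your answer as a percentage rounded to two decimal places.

7.06%

By the Fisher equation, 1 + r = (1 + i)/(1 + π).
1 + r = 1.05860 / 0.98880 = 1.070591
r = 1.070591 − 1 = 7.0591%, i.e. 7.06%.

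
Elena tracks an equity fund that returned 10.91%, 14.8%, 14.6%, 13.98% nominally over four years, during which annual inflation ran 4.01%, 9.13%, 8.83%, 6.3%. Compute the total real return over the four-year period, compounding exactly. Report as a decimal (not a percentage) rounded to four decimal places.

Compound the nominal returns: 1.1091 × 1.1480 × 1.1460 × 1.1398 = 1.663129.
Compound inflation: 1.0401 × 1.0913 × 1.0883 × 1.0630 = 1.313110.
Deflate: 1.663129 / 1.313110 = 1.266557.
Total real return = 1.266557 − 1 → 0.2666.

0.2666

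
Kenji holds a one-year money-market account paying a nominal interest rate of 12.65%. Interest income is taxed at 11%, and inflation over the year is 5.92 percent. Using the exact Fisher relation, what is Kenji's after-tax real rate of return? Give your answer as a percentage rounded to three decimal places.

After-tax nominal return = 12.65% × (1 − 0.11) = 11.2585%.
1 + r = 1.112585 / 1.05920 = 1.050401
After-tax real rate = 1.050401 − 1 → 5.040%.

5.040%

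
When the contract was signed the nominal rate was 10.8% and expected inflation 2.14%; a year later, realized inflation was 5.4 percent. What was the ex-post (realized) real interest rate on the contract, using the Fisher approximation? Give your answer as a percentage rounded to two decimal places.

5.40%

Ex-post: 10.8% − 5.4% = 5.400%
So the realized real rate is 5.40%.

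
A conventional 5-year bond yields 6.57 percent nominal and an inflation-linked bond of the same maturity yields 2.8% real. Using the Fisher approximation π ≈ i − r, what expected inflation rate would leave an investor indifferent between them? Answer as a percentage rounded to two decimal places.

π ≈ i − r = 6.57% − 2.8% → 3.77%.

3.77%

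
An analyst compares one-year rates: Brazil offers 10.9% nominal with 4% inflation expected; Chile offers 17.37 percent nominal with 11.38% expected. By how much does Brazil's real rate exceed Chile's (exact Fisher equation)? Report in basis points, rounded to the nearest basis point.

126 basis points

Brazil: (1 + 0.1090)/(1 + 0.0400) − 1 = 6.6346%
Chile: (1 + 0.1737)/(1 + 0.1138) − 1 = 5.3780%
Differential = 6.6346% − 5.3780% = 1.2566% → 126 basis points.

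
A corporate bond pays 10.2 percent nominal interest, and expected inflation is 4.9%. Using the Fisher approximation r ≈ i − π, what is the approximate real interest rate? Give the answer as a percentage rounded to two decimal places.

r ≈ i − π = 10.2% − 4.9% = 5.30%.

5.30%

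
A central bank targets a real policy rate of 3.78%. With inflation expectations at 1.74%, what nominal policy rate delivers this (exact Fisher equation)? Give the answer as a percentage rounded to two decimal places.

(1 + i) = (1 + r)(1 + π) = 1.03780 × 1.01740 = 1.05585772
i = 1.05585772 − 1, so the required nominal rate is 5.59%.

5.59%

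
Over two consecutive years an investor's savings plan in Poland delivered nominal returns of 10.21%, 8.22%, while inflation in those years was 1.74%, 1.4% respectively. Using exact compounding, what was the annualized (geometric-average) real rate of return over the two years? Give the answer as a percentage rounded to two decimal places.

7.52%

Compound the nominal returns: 1.1021 × 1.0822 = 1.19269262.
Compound inflation: 1.0174 × 1.0140 = 1.03164360.
Deflate: 1.19269262 / 1.03164360 = 1.15610916.
Annualized real rate = 1.15610916^(1/2) − 1 = 7.5225% → 7.52%.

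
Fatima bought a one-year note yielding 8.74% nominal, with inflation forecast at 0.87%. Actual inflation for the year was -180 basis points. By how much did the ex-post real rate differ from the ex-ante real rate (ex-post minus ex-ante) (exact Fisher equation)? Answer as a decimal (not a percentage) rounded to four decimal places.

0.0293

Ex-ante: (1 + 0.0874)/(1 + 0.0087) − 1 = 7.8021%
Ex-post: (1 + 0.0874)/(1 − 0.0180) − 1 = 10.7332%
Difference (ex-post − ex-ante) = 2.9311% → 0.0293.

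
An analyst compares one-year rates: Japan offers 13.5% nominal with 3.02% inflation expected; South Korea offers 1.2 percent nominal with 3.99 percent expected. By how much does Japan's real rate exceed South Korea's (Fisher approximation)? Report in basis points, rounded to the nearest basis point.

1327 basis points

Japan: 13.5% − 3.02% = 10.480%
South Korea: 1.2% − 3.99% = -2.790%
Differential = 13.270% → 1327 basis points.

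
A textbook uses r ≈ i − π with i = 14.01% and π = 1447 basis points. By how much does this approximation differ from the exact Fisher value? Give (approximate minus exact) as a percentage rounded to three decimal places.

Approximate: r ≈ 14.010% − 14.470% = -0.4600%
Exact: (1 + 0.1401)/(1 + 0.1447) − 1 = -0.4019%
Error = -0.4600% − (-0.4019%) = -0.0581% → -0.058%.

-0.058%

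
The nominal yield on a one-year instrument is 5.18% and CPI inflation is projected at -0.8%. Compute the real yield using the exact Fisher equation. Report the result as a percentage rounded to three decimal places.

1 + r = 1.05180 / 0.99200 = 1.060282
r = 1.060282 − 1 = 6.0282%, i.e. 6.028%.

6.028%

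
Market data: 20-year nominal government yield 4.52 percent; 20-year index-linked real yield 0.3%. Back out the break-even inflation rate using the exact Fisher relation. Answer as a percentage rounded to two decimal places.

(1 + π) = (1 + i)/(1 + r) = 1.04520 / 1.00300 = 1.042074
Break-even inflation = 1.042074 − 1 → 4.21%.

4.21%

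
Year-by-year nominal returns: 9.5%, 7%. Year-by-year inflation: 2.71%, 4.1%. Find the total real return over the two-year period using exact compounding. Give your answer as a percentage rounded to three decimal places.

9.581%

Compound the nominal returns: 1.0950 × 1.0700 = 1.171650.
Compound inflation: 1.0271 × 1.0410 = 1.069211.
Deflate: 1.171650 / 1.069211 = 1.095808.
Total real return = 1.095808 − 1 → 9.581%.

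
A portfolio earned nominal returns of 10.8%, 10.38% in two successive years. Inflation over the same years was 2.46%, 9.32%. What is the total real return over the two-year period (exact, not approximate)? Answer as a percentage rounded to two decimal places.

9.19%

Compound the nominal returns: 1.1080 × 1.1038 = 1.223010.
Compound inflation: 1.0246 × 1.0932 = 1.120093.
Deflate: 1.223010 / 1.120093 = 1.091883.
Total real return = 1.091883 − 1 → 9.19%.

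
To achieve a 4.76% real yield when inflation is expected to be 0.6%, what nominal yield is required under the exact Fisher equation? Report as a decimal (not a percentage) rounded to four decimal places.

(1 + i) = (1 + r)(1 + π) = 1.04760 × 1.00600 = 1.0538856
i = 1.0538856 − 1, so the required nominal rate is 0.0539.

0.0539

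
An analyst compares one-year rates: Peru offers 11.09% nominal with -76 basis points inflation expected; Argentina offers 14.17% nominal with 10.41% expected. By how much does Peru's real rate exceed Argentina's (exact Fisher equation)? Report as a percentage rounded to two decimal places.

Peru: (1 + 0.1109)/(1 − 0.0076) − 1 = 11.9407%
Argentina: (1 + 0.1417)/(1 + 0.1041) − 1 = 3.4055%
Differential = 11.9407% − 3.4055% = 8.5353% → 8.54%.

8.54%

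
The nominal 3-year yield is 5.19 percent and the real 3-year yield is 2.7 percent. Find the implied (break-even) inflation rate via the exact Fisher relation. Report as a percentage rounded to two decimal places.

2.42%

(1 + π) = (1 + i)/(1 + r) = 1.05190 / 1.02700 = 1.024245
Break-even inflation = 1.024245 − 1 → 2.42%.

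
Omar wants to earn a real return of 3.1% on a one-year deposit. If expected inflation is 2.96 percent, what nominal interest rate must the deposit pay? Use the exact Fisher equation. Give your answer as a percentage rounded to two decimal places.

(1 + i) = (1 + r)(1 + π) = 1.03100 × 1.02960 = 1.0615176
i = 1.0615176 − 1, so the required nominal rate is 6.15%.

6.15%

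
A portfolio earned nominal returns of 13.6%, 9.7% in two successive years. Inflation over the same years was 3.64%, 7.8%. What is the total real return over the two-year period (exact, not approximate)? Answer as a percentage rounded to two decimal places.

Compound the nominal returns: 1.1360 × 1.0970 = 1.246192.
Compound inflation: 1.0364 × 1.0780 = 1.117239.
Deflate: 1.246192 / 1.117239 = 1.115421.
Total real return = 1.115421 − 1 → 11.54%.

11.54%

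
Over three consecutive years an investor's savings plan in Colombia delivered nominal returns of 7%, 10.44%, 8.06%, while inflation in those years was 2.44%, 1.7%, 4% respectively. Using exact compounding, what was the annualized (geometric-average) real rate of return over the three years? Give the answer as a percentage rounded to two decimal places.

5.63%

Compound the nominal returns: 1.0700 × 1.1044 × 1.0806 = 1.27695366.
Compound inflation: 1.0244 × 1.0170 × 1.0400 = 1.08348739.
Deflate: 1.27695366 / 1.08348739 = 1.17855886.
Annualized real rate = 1.17855886^(1/3) − 1 = 5.6291% → 5.63%.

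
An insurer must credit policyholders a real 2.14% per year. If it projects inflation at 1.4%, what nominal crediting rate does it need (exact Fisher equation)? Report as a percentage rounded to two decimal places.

3.57%

(1 + i) = (1 + r)(1 + π) = 1.02140 × 1.01400 = 1.0356996
i = 1.0356996 − 1, so the required nominal rate is 3.57%.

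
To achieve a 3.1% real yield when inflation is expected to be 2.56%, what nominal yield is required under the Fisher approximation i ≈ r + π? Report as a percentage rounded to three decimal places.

5.660%

i ≈ r + π = 3.1% + 2.56% = 5.660%.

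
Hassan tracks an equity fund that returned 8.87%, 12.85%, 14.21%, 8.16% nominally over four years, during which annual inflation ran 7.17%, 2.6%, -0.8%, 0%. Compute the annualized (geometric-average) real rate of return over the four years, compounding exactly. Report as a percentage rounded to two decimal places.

Nominal growth factor = 1.0887 × 1.1285 × 1.1421 × 1.0816 = 1.51768135
Price-level growth factor = 1.0717 × 1.0260 × 0.9920 × 1.0000 = 1.09076769
Real growth factor = 1.51768135 / 1.09076769 = 1.39138825
Annualized real rate = 1.39138825^(1/4) − 1 = 8.6081% → 8.61%.

8.61%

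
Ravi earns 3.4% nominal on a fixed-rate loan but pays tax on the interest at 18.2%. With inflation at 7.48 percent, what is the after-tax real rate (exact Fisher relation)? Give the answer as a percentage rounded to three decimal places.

After-tax nominal return = 3.4% × (1 − 0.182) = 2.7812%.
1 + r = 1.027812 / 1.07480 = 0.956282
After-tax real rate = 0.956282 − 1 → -4.372%.

-4.372%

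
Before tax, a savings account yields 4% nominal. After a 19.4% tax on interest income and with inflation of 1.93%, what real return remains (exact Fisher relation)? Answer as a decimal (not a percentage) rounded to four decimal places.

0.0127

After-tax nominal return = 4% × (1 − 0.194) = 3.2240%.
1 + r = 1.03224 / 1.01930 = 1.012695
After-tax real rate = 1.012695 − 1 → 0.0127.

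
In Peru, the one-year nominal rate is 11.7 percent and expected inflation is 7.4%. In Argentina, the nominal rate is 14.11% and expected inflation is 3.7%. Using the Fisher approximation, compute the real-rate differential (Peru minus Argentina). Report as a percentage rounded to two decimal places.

Peru: 11.7% − 7.4% = 4.300%
Argentina: 14.11% − 3.7% = 10.410%
Differential = -6.110% → -6.11%.

-6.11%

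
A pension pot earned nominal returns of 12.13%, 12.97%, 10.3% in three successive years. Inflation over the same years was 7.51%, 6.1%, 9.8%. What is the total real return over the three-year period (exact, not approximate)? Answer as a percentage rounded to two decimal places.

Compound the nominal returns: 1.1213 × 1.1297 × 1.1030 = 1.397206.
Compound inflation: 1.0751 × 1.0610 × 1.0980 = 1.252468.
Deflate: 1.397206 / 1.252468 = 1.115562.
Total real return = 1.115562 − 1 → 11.56%.

11.56%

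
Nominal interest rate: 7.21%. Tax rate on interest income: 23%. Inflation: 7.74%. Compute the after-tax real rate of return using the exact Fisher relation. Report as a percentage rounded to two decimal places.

-2.03%

After-tax nominal return = 7.21% × (1 − 0.23) = 5.5517%.
1 + r = 1.055517 / 1.07740 = 0.979689
After-tax real rate = 0.979689 − 1 → -2.03%.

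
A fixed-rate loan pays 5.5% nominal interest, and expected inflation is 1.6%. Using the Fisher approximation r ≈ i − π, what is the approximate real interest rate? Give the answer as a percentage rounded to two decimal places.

r ≈ i − π = 5.5% − 1.6% = 3.90%.

3.90%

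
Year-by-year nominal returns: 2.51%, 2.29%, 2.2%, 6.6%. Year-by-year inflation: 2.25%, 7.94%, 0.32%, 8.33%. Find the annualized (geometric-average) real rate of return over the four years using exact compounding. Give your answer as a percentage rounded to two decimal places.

-1.21%

Compound the nominal returns: 1.0251 × 1.0229 × 1.0220 × 1.0660 = 1.14237190.
Compound inflation: 1.0225 × 1.0794 × 1.0032 × 1.0833 = 1.19944958.
Deflate: 1.14237190 / 1.19944958 = 0.95241344.
Annualized real rate = 0.95241344^(1/4) − 1 = -1.2115% → -1.21%.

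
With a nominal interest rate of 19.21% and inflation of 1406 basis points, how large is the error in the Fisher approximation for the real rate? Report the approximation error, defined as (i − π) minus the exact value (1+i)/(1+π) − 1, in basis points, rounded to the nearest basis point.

63 basis points

Approximate: r ≈ 19.210% − 14.060% = 5.1500%
Exact: (1 + 0.1921)/(1 + 0.1406) − 1 = 4.5152%
Error = 5.1500% − 4.5152% = 0.6348% → 63 basis points.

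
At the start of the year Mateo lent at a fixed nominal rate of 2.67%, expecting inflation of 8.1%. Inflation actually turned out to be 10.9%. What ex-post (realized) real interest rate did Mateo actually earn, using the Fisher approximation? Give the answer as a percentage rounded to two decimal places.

Ex-post: 2.67% − 10.9% = -8.230%
So the realized real rate is -8.23%.

-8.23%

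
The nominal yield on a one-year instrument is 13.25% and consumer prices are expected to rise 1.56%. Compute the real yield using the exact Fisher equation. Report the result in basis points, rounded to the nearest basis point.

1 + r = 1.13250 / 1.01560 = 1.115104
r = 1.115104 − 1 = 11.5104%, i.e. 1151 basis points.

1151 basis points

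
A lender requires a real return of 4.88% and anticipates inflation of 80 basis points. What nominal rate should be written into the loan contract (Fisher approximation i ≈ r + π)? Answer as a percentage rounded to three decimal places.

i ≈ r + π = 4.88% + 0.8% = 5.680%.

5.680%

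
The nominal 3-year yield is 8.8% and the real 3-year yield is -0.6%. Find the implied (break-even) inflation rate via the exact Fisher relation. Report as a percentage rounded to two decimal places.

9.46%

(1 + π) = (1 + i)/(1 + r) = 1.08800 / 0.99400 = 1.094567
Break-even inflation = 1.094567 − 1 → 9.46%.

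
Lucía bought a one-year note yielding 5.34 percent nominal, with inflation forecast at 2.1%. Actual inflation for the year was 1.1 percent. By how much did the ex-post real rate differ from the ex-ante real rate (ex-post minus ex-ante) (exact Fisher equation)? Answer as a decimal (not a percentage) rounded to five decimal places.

0.01021

Ex-ante: (1 + 0.0534)/(1 + 0.0210) − 1 = 3.17336%
Ex-post: (1 + 0.0534)/(1 + 0.0110) − 1 = 4.19387%
Difference (ex-post − ex-ante) = 1.02051% → 0.01021.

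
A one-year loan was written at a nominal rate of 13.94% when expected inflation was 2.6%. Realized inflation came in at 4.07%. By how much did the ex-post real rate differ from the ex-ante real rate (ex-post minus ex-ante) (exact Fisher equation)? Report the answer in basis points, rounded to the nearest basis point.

-157 basis points

Ex-ante: (1 + 0.1394)/(1 + 0.0260) − 1 = 11.0526%
Ex-post: (1 + 0.1394)/(1 + 0.0407) − 1 = 9.4840%
Difference (ex-post − ex-ante) = -1.5686% → -157 basis points.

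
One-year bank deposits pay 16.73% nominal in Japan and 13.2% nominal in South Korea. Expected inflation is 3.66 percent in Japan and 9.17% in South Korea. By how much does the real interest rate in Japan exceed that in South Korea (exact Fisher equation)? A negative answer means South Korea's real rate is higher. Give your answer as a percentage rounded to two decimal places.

8.92%

Japan: (1 + 0.1673)/(1 + 0.0366) − 1 = 12.6085%
South Korea: (1 + 0.1320)/(1 + 0.0917) − 1 = 3.6915%
Differential = 12.6085% − 3.6915% = 8.9170% → 8.92%.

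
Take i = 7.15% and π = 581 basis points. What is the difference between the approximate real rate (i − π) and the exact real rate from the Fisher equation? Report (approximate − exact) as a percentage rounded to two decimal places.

Approximate: r ≈ 7.150% − 5.810% = 1.3400%
Exact: (1 + 0.0715)/(1 + 0.0581) − 1 = 1.2664%
Error = 1.3400% − 1.2664% = 0.0736% → 0.07%.

0.07%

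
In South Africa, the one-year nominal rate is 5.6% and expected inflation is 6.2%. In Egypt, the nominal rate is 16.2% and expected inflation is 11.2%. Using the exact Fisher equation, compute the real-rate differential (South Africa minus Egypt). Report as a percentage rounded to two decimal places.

South Africa: (1 + 0.0560)/(1 + 0.0620) − 1 = -0.5650%
Egypt: (1 + 0.1620)/(1 + 0.1120) − 1 = 4.4964%
Differential = -0.5650% − 4.4964% = -5.0614% → -5.06%.

-5.06%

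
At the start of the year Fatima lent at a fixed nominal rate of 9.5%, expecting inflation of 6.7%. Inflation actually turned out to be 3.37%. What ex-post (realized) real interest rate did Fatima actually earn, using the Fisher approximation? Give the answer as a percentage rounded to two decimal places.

Ex-post: 9.5% − 3.37% = 6.130%
So the realized real rate is 6.13%.

6.13%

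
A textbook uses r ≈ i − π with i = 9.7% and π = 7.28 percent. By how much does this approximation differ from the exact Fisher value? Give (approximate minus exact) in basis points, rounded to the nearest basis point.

16 basis points

Approximate: r ≈ 9.700% − 7.280% = 2.4200%
Exact: (1 + 0.0970)/(1 + 0.0728) − 1 = 2.2558%
Error = 2.4200% − 2.2558% = 0.1642% → 16 basis points.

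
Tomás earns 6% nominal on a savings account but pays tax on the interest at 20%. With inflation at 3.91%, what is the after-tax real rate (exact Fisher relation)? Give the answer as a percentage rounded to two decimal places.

0.86%

After-tax nominal return = 6% × (1 − 0.2) = 4.8000%.
1 + r = 1.04800 / 1.03910 = 1.008565
After-tax real rate = 1.008565 − 1 → 0.86%.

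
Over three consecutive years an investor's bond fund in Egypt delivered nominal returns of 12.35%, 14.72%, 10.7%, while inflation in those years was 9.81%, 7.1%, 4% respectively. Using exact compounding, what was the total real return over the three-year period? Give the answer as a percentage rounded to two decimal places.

16.65%

Nominal growth factor = 1.1235 × 1.1472 × 1.1070 = 1.426789
Price-level growth factor = 1.0981 × 1.0710 × 1.0400 = 1.223108
Real growth factor = 1.426789 / 1.223108 = 1.166528
Total real return = 1.166528 − 1 → 16.65%.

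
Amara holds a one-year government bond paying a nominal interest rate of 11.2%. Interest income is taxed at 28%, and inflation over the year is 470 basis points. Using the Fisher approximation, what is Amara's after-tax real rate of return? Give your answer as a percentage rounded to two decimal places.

After-tax nominal return = 11.2% × (1 − 0.28) = 8.0640%.
r ≈ 8.0640% − 4.7% → 3.36%.

3.36%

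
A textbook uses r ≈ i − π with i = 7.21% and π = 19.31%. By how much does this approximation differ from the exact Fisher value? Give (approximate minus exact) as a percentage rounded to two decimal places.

-1.96%

Approximate: r ≈ 7.210% − 19.310% = -12.1000%
Exact: (1 + 0.0721)/(1 + 0.1931) − 1 = -10.1416%
Error = -12.1000% − (-10.1416%) = -1.9584% → -1.96%.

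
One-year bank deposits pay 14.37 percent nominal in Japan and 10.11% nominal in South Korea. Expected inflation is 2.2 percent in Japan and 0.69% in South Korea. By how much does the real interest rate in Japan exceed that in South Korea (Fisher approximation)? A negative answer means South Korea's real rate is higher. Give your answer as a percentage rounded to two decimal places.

Japan: 14.37% − 2.2% = 12.170%
South Korea: 10.11% − 0.69% = 9.420%
Differential = 2.750% → 2.75%.

2.75%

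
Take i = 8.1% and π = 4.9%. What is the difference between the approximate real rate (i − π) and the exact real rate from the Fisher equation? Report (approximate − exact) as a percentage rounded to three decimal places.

0.149%

Approximate: r ≈ 8.100% − 4.900% = 3.2000%
Exact: (1 + 0.0810)/(1 + 0.0490) − 1 = 3.05052%
Error = 3.2000% − 3.05052% = 0.14948% → 0.149%.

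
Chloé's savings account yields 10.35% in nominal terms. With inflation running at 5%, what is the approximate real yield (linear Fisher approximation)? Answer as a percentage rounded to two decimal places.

5.35%

r ≈ i − π = 10.35% − 5% = 5.35%.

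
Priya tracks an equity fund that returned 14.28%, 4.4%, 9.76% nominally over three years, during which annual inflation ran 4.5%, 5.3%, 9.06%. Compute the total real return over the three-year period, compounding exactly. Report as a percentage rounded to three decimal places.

Compound the nominal returns: 1.1428 × 1.0440 × 1.0976 = 1.309528.
Compound inflation: 1.0450 × 1.0530 × 1.0906 = 1.200080.
Deflate: 1.309528 / 1.200080 = 1.091201.
Total real return = 1.091201 − 1 → 9.120%.

9.120%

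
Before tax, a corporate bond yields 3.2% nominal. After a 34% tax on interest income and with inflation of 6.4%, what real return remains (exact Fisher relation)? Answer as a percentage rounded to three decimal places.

-4.030%

After-tax nominal return = 3.2% × (1 − 0.34) = 2.1120%.
1 + r = 1.02112 / 1.06400 = 0.959699
After-tax real rate = 0.959699 − 1 → -4.030%.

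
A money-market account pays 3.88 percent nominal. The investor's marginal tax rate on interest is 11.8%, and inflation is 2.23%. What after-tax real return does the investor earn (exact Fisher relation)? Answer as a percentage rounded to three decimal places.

1.166%

After-tax nominal return = 3.88% × (1 − 0.118) = 3.42216%.
1 + r = 1.0342216 / 1.02230 = 1.011662
After-tax real rate = 1.011662 − 1 → 1.166%.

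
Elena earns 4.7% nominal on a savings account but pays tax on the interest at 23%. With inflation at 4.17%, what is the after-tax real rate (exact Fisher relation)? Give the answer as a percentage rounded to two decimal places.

After-tax nominal return = 4.7% × (1 − 0.23) = 3.6190%.
1 + r = 1.03619 / 1.04170 = 0.994711
After-tax real rate = 0.994711 − 1 → -0.53%.

-0.53%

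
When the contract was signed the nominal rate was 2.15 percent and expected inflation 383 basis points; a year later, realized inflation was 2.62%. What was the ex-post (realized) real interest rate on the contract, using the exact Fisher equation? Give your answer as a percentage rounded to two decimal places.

-0.46%

Ex-post: (1 + 0.0215)/(1 + 0.0262) − 1 = -0.4580%
So the realized real rate is -0.46%.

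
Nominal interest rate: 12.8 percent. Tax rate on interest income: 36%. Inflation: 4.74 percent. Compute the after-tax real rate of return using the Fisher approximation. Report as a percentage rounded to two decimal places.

After-tax nominal return = 12.8% × (1 − 0.36) = 8.1920%.
r ≈ 8.1920% − 4.74% → 3.45%.

3.45%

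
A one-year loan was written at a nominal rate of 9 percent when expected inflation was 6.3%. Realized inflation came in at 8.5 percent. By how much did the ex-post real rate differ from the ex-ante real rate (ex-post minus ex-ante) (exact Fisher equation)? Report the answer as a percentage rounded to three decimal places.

Ex-ante: (1 + 0.0900)/(1 + 0.0630) − 1 = 2.5400%
Ex-post: (1 + 0.0900)/(1 + 0.0850) − 1 = 0.4608%
Difference (ex-post − ex-ante) = -2.0792% → -2.079%.

-2.079%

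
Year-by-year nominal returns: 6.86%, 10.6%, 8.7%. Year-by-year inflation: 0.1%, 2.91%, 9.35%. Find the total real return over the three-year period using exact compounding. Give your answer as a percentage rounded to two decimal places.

Compound the nominal returns: 1.0686 × 1.1060 × 1.0870 = 1.284694.
Compound inflation: 1.0010 × 1.0291 × 1.0935 = 1.126446.
Deflate: 1.284694 / 1.126446 = 1.140485.
Total real return = 1.140485 − 1 → 14.05%.

14.05%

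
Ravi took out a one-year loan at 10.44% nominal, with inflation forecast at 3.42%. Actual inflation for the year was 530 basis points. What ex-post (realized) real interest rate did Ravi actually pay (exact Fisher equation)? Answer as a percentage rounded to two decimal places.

Ex-post: (1 + 0.1044)/(1 + 0.0530) − 1 = 4.8813%
So the realized real rate is 4.88%.

4.88%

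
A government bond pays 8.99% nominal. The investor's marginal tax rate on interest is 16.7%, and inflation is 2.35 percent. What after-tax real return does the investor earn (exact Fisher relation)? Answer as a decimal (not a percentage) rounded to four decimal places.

0.0502

After-tax nominal return = 8.99% × (1 − 0.167) = 7.48867%.
1 + r = 1.0748867 / 1.02350 = 1.050207
After-tax real rate = 1.050207 − 1 → 0.0502.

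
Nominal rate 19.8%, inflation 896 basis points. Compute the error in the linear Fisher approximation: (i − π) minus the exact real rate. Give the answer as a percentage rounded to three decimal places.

0.891%

Approximate: r ≈ 19.800% − 8.960% = 10.8400%
Exact: (1 + 0.1980)/(1 + 0.0896) − 1 = 9.9486%
Error = 10.8400% − 9.9486% = 0.8914% → 0.891%.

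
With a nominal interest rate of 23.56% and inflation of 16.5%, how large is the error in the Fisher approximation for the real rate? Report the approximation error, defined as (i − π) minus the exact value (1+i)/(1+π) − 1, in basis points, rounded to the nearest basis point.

100 basis points

Approximate: r ≈ 23.560% − 16.500% = 7.0600%
Exact: (1 + 0.2356)/(1 + 0.1650) − 1 = 6.0601%
Error = 7.0600% − 6.0601% = 0.9999% → 100 basis points.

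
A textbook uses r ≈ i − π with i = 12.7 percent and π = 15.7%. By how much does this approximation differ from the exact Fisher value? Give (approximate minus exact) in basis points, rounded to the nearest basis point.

-41 basis points

Approximate: r ≈ 12.700% − 15.700% = -3.0000%
Exact: (1 + 0.1270)/(1 + 0.1570) − 1 = -2.5929%
Error = -3.0000% − (-2.5929%) = -0.4071% → -41 basis points.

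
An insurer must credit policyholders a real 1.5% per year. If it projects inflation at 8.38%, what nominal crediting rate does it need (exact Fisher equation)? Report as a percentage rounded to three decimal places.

10.006%

(1 + i) = (1 + r)(1 + π) = 1.01500 × 1.08380 = 1.100057
i = 1.100057 − 1, so the required nominal rate is 10.006%.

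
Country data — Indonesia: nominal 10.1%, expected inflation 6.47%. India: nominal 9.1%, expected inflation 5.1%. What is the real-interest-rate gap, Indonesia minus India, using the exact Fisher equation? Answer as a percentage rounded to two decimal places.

Indonesia: (1 + 0.1010)/(1 + 0.0647) − 1 = 3.4094%
India: (1 + 0.0910)/(1 + 0.0510) − 1 = 3.8059%
Differential = 3.4094% − 3.8059% = -0.3965% → -0.40%.

-0.40%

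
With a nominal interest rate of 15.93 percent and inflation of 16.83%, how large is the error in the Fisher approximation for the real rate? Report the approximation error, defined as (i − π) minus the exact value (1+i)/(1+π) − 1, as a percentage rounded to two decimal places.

-0.13%

Approximate: r ≈ 15.930% − 16.830% = -0.9000%
Exact: (1 + 0.1593)/(1 + 0.1683) − 1 = -0.7704%
Error = -0.9000% − (-0.7704%) = -0.1296% → -0.13%.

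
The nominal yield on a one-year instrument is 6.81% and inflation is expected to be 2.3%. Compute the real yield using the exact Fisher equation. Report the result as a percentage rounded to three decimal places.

1 + r = 1.06810 / 1.02300 = 1.044086
r = 1.044086 − 1 = 4.4086%, i.e. 4.409%.

4.409%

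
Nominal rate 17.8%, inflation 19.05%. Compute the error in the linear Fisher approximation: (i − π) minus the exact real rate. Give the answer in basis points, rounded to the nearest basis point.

-20 basis points

Approximate: r ≈ 17.800% − 19.050% = -1.2500%
Exact: (1 + 0.1780)/(1 + 0.1905) − 1 = -1.0500%
Error = -1.2500% − (-1.0500%) = -0.2000% → -20 basis points.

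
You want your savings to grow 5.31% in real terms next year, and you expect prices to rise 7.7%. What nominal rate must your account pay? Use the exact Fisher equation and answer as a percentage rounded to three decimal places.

13.419%

(1 + i) = (1 + r)(1 + π) = 1.05310 × 1.07700 = 1.1341887
i = 1.1341887 − 1, so the required nominal rate is 13.419%.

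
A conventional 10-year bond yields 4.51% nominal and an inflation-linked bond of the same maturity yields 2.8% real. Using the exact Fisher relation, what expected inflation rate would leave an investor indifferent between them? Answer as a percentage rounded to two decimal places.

(1 + π) = (1 + i)/(1 + r) = 1.04510 / 1.02800 = 1.016634
Break-even inflation = 1.016634 − 1 → 1.66%.

1.66%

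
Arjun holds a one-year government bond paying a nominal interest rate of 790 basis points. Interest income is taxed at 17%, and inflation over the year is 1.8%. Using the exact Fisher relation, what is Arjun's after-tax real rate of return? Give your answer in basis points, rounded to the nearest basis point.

467 basis points

After-tax nominal return = 7.9% × (1 − 0.17) = 6.5570%.
1 + r = 1.06557 / 1.01800 = 1.046729
After-tax real rate = 1.046729 − 1 → 467 basis points.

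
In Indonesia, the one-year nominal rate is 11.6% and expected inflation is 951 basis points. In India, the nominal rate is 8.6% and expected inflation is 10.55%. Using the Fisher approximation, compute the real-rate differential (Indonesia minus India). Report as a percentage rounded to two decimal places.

Indonesia: 11.6% − 9.51% = 2.090%
India: 8.6% − 10.55% = -1.950%
Differential = 4.040% → 4.04%.

4.04%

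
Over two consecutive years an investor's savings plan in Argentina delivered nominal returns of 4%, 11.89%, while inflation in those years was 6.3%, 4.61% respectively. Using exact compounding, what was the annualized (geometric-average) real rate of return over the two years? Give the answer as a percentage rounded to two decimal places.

2.30%

Compound the nominal returns: 1.0400 × 1.1189 = 1.16365600.
Compound inflation: 1.0630 × 1.0461 = 1.11200430.
Deflate: 1.16365600 / 1.11200430 = 1.04644919.
Annualized real rate = 1.04644919^(1/2) − 1 = 2.2961% → 2.30%.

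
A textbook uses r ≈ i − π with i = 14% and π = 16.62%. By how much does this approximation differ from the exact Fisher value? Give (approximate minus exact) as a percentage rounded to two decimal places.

-0.37%

Approximate: r ≈ 14.000% − 16.620% = -2.6200%
Exact: (1 + 0.1400)/(1 + 0.1662) − 1 = -2.2466%
Error = -2.6200% − (-2.2466%) = -0.3734% → -0.37%.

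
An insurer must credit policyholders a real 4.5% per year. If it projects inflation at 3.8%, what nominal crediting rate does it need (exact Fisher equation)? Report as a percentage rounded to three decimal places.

8.471%

(1 + i) = (1 + r)(1 + π) = 1.04500 × 1.03800 = 1.08471
i = 1.08471 − 1, so the required nominal rate is 8.471%.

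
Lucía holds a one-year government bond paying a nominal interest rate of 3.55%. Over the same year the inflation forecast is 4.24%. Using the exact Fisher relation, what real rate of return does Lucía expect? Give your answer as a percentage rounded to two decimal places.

-0.66%

By the Fisher relation, 1 + r = (1 + i)/(1 + π).
1 + r = 1.03550 / 1.04240 = 0.993381
r = 0.993381 − 1 = -0.6619%, i.e. -0.66%.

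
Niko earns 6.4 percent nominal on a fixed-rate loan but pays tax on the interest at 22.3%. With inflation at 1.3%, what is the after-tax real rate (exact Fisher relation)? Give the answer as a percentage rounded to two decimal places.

After-tax nominal return = 6.4% × (1 − 0.223) = 4.9728%.
1 + r = 1.049728 / 1.01300 = 1.036257
After-tax real rate = 1.036257 − 1 → 3.63%.

3.63%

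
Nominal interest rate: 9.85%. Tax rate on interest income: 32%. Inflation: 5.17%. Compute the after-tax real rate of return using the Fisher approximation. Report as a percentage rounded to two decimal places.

1.53%

After-tax nominal return = 9.85% × (1 − 0.32) = 6.6980%.
r ≈ 6.6980% − 5.17% → 1.53%.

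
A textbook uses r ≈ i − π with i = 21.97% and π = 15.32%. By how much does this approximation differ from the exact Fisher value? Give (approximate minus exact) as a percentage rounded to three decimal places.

Approximate: r ≈ 21.970% − 15.320% = 6.6500%
Exact: (1 + 0.2197)/(1 + 0.1532) − 1 = 5.7666%
Error = 6.6500% − 5.7666% = 0.8834% → 0.883%.

0.883%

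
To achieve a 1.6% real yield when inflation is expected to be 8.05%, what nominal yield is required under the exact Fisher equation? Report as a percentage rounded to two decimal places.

(1 + i) = (1 + r)(1 + π) = 1.01600 × 1.08050 = 1.097788
i = 1.097788 − 1, so the required nominal rate is 9.78%.

9.78%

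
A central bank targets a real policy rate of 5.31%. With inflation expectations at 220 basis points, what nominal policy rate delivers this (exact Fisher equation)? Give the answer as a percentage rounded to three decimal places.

(1 + i) = (1 + r)(1 + π) = 1.05310 × 1.02200 = 1.0762682
i = 1.0762682 − 1, so the required nominal rate is 7.627%.

7.627%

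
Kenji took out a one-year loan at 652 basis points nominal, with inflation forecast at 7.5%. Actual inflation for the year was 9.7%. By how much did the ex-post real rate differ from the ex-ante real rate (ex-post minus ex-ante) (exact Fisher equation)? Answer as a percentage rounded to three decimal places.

Ex-ante: (1 + 0.0652)/(1 + 0.0750) − 1 = -0.9116%
Ex-post: (1 + 0.0652)/(1 + 0.0970) − 1 = -2.8988%
Difference (ex-post − ex-ante) = -1.9872% → -1.987%.

-1.987%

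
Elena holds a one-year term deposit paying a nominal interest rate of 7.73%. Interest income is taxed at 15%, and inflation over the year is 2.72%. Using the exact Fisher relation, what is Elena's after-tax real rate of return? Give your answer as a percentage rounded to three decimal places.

After-tax nominal return = 7.73% × (1 − 0.15) = 6.5705%.
1 + r = 1.065705 / 1.02720 = 1.0374854
After-tax real rate = 1.0374854 − 1 → 3.749%.

3.749%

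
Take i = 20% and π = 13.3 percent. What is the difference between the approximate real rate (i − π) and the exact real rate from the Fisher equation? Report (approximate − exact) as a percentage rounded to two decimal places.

0.79%

Approximate: r ≈ 20.000% − 13.300% = 6.7000%
Exact: (1 + 0.2000)/(1 + 0.1330) − 1 = 5.9135%
Error = 6.7000% − 5.9135% = 0.7865% → 0.79%.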